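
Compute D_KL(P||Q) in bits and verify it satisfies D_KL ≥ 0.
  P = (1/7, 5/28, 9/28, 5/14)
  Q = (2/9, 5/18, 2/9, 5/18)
0.0958 bits

KL divergence satisfies the Gibbs inequality: D_KL(P||Q) ≥ 0 for all distributions P, Q.

D_KL(P||Q) = Σ p(x) log(p(x)/q(x))
Term by term:
  x=0: 1/7 × log_2[(1/7)/(2/9)] = -0.0911
  x=1: 5/28 × log_2[(5/28)/(5/18)] = -0.1138
  x=2: 9/28 × log_2[(9/28)/(2/9)] = 0.1712
  x=3: 5/14 × log_2[(5/14)/(5/18)] = 0.1295
D_KL(P||Q) = 0.0958 bits

D_KL(P||Q) = 0.0958 ≥ 0 ✓

This non-negativity is a fundamental property: relative entropy cannot be negative because it measures how different Q is from P.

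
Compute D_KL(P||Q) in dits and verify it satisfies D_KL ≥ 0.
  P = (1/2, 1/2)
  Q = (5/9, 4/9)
0.0027 dits

KL divergence satisfies the Gibbs inequality: D_KL(P||Q) ≥ 0 for all distributions P, Q.

D_KL(P||Q) = Σ p(x) log(p(x)/q(x))
Term by term:
  x=0: 1/2 × log_10[(1/2)/(5/9)] = -0.0229
  x=1: 1/2 × log_10[(1/2)/(4/9)] = 0.0256
D_KL(P||Q) = 0.0027 dits

D_KL(P||Q) = 0.0027 ≥ 0 ✓

This non-negativity is a fundamental property: relative entropy cannot be negative because it measures how different Q is from P.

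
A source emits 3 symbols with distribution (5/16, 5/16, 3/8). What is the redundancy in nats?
0.0038 nats

Redundancy measures how far a source is from maximum entropy:
R = H_max - H(X)

Maximum entropy for 3 symbols: H_max = log_e(3) = 1.0986 nats
Actual entropy: H(X) = 1.0948 nats
Redundancy: R = 1.0986 - 1.0948 = 0.0038 nats

This redundancy represents potential for compression: the source could be compressed by 0.0038 nats per symbol.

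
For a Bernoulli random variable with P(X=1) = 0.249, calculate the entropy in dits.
0.2437 dits

The binary entropy function is:
H(p) = -p log(p) - (1-p) log(1-p)

H(0.249) = -0.249 × log_10(0.249) - 0.751 × log_10(0.751)
H(0.249) = 0.2437 dits

Note: Binary entropy is maximized at p=0.5 (H=1 bit) and minimized at p=0 or p=1 (H=0).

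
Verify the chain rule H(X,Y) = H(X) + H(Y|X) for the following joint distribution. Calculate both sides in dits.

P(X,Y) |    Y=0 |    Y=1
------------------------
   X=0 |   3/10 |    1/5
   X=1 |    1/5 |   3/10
H(X,Y) = 0.5933, H(X) = 0.3010, H(Y|X) = 0.2923 (all in dits)

Chain rule: H(X,Y) = H(X) + H(Y|X)

Left side — joint entropy directly:
H(X,Y) = -Σ p(x,y) log p(x,y) = 0.5933 dits

Right side — compute H(Y|X) from the conditional distributions:
P(X) = (1/2, 1/2), so H(X) = 0.3010 dits
H(Y|X) = Σ_x P(X=x) · H(Y|X=x):
  P(Y|X=0) = (3/5, 2/5), H(Y|X=0) = 0.2923, weight P(X=0) = 1/2
  P(Y|X=1) = (2/5, 3/5), H(Y|X=1) = 0.2923, weight P(X=1) = 1/2
H(Y|X) = 0.2923 dits

H(X) + H(Y|X) = 0.3010 + 0.2923 = 0.5933 dits

Both sides equal 0.5933 dits. ✓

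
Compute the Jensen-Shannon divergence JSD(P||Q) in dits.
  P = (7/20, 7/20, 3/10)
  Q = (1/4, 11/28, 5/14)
0.0026 dits

Jensen-Shannon divergence is:
JSD(P||Q) = 0.5 × D_KL(P||M) + 0.5 × D_KL(Q||M)
where M = 0.5 × (P + Q) is the mixture distribution.

M = 0.5 × (7/20, 7/20, 3/10) + 0.5 × (1/4, 11/28, 5/14) = (3/10, 13/35, 0.328571)

D_KL(P||M) = 0.0025 dits
D_KL(Q||M) = 0.0027 dits

JSD(P||Q) = 0.5 × 0.0025 + 0.5 × 0.0027 = 0.0026 dits

Unlike KL divergence, JSD is symmetric and bounded: 0 ≤ JSD ≤ log(2).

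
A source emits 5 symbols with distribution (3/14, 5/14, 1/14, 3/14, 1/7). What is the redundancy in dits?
0.0500 dits

Redundancy measures how far a source is from maximum entropy:
R = H_max - H(X)

Maximum entropy for 5 symbols: H_max = log_10(5) = 0.6990 dits
Actual entropy: H(X) = 0.6490 dits
Redundancy: R = 0.6990 - 0.6490 = 0.0500 dits

This redundancy represents potential for compression: the source could be compressed by 0.0500 dits per symbol.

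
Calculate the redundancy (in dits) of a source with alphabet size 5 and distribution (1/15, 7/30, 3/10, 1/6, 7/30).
0.0391 dits

Redundancy measures how far a source is from maximum entropy:
R = H_max - H(X)

Maximum entropy for 5 symbols: H_max = log_10(5) = 0.6990 dits
Actual entropy: H(X) = 0.6599 dits
Redundancy: R = 0.6990 - 0.6599 = 0.0391 dits

This redundancy represents potential for compression: the source could be compressed by 0.0391 dits per symbol.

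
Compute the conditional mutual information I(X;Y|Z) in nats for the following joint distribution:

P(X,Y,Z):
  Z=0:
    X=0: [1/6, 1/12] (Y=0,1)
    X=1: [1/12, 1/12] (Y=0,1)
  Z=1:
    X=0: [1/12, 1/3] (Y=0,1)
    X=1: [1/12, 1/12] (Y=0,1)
0.0307 nats

Conditional mutual information: I(X;Y|Z) = H(X|Z) + H(Y|Z) - H(X,Y|Z)

H(Z) = 0.6792
H(X,Z) = 1.3086 → H(X|Z) = 0.6294
H(Y,Z) = 1.3086 → H(Y|Z) = 0.6294
H(X,Y,Z) = 1.9073 → H(X,Y|Z) = 1.2281

I(X;Y|Z) = 0.6294 + 0.6294 - 1.2281 = 0.0307 nats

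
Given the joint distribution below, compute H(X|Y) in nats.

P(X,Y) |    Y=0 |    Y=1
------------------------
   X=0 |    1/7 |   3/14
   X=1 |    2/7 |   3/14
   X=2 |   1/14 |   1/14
0.9800 nats

Using the chain rule: H(X|Y) = H(X,Y) - H(Y)

First, compute H(X,Y) = 1.6731 nats

Marginal P(Y) = (1/2, 1/2)
H(Y) = 0.6931 nats

H(X|Y) = H(X,Y) - H(Y) = 1.6731 - 0.6931 = 0.9800 nats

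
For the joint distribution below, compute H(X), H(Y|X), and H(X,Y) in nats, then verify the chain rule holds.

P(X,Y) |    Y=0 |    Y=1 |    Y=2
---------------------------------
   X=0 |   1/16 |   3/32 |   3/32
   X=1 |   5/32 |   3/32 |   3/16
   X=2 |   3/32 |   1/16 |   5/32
H(X,Y) = 2.1282, H(X) = 1.0717, H(Y|X) = 1.0565 (all in nats)

Chain rule: H(X,Y) = H(X) + H(Y|X)

Left side — joint entropy directly:
H(X,Y) = -Σ p(x,y) log p(x,y) = 2.1282 nats

Right side — compute H(Y|X) from the conditional distributions:
P(X) = (1/4, 7/16, 5/16), so H(X) = 1.0717 nats
H(Y|X) = Σ_x P(X=x) · H(Y|X=x):
  P(Y|X=0) = (1/4, 3/8, 3/8), H(Y|X=0) = 1.0822, weight P(X=0) = 1/4
  P(Y|X=1) = (5/14, 3/14, 3/7), H(Y|X=1) = 1.0609, weight P(X=1) = 7/16
  P(Y|X=2) = (3/10, 1/5, 1/2), H(Y|X=2) = 1.0297, weight P(X=2) = 5/16
H(Y|X) = 1.0565 nats

H(X) + H(Y|X) = 1.0717 + 1.0565 = 2.1282 nats

Both sides equal 2.1282 nats. ✓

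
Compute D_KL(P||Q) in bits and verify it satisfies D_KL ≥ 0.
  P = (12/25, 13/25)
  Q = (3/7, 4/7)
0.0077 bits

KL divergence satisfies the Gibbs inequality: D_KL(P||Q) ≥ 0 for all distributions P, Q.

D_KL(P||Q) = Σ p(x) log(p(x)/q(x))
Term by term:
  x=0: 12/25 × log_2[(12/25)/(3/7)] = 0.0785
  x=1: 13/25 × log_2[(13/25)/(4/7)] = -0.0708
D_KL(P||Q) = 0.0077 bits

D_KL(P||Q) = 0.0077 ≥ 0 ✓

This non-negativity is a fundamental property: relative entropy cannot be negative because it measures how different Q is from P.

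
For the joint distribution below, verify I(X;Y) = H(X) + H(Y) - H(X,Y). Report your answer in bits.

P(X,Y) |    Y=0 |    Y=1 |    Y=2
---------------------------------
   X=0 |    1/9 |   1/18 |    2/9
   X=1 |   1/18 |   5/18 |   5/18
I(X;Y) = 0.0988 bits

Mutual information has multiple equivalent forms:
- I(X;Y) = H(X) - H(X|Y)
- I(X;Y) = H(Y) - H(Y|X)
- I(X;Y) = H(X) + H(Y) - H(X,Y)

Computing all quantities:
H(X) = 0.9641, H(Y) = 1.4591, H(X,Y) = 2.3244
H(X|Y) = 0.8653, H(Y|X) = 1.3603

Verification:
H(X) - H(X|Y) = 0.9641 - 0.8653 = 0.0988
H(Y) - H(Y|X) = 1.4591 - 1.3603 = 0.0988
H(X) + H(Y) - H(X,Y) = 0.9641 + 1.4591 - 2.3244 = 0.0988

All forms give I(X;Y) = 0.0988 bits. ✓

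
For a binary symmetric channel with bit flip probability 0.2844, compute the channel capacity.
0.1386 bits

For a binary symmetric channel (BSC) with error probability p:
Capacity C = 1 - H(p) bits per symbol

where H(p) = -p log₂(p) - (1-p) log₂(1-p) is the binary entropy function.

H(0.2844) = 0.8614 bits
C = 1 - 0.8614 = 0.1386 bits per symbol

This means we can reliably transmit up to 0.1386 bits of information per channel use.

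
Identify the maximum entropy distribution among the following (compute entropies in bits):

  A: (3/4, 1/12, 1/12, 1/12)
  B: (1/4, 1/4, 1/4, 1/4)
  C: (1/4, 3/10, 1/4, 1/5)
B

For a discrete distribution over n outcomes, entropy is maximized by the uniform distribution.

Computing entropies:
H(A) = 1.2075 bits
H(B) = 2.0000 bits
H(C) = 1.9855 bits

The uniform distribution (where all probabilities equal 1/4) achieves the maximum entropy of log_2(4) = 2.0000 bits.

Distribution B has the highest entropy.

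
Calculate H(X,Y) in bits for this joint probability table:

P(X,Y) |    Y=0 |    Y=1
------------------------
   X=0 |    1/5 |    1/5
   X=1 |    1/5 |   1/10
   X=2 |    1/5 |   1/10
2.5219 bits

Joint entropy is H(X,Y) = -Σ_{x,y} p(x,y) log p(x,y).

Summing over all non-zero entries:
H(X,Y) = -[1/5·log_2(1/5) + 1/5·log_2(1/5) + 1/5·log_2(1/5) + 1/10·log_2(1/10) + 1/5·log_2(1/5) + 1/10·log_2(1/10)]
H(X,Y) = 2.5219 bits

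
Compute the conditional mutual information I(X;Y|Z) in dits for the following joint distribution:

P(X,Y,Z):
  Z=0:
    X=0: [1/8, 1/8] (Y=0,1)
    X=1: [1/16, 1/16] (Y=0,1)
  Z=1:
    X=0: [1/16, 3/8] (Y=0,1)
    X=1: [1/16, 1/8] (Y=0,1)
0.0061 dits

Conditional mutual information: I(X;Y|Z) = H(X|Z) + H(Y|Z) - H(X,Y|Z)

H(Z) = 0.2873
H(X,Z) = 0.5568 → H(X|Z) = 0.2695
H(Y,Z) = 0.5360 → H(Y|Z) = 0.2487
H(X,Y,Z) = 0.7994 → H(X,Y|Z) = 0.5121

I(X;Y|Z) = 0.2695 + 0.2487 - 0.5121 = 0.0061 dits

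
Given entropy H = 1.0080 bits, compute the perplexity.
2.0111

Perplexity is 2^H (or exp(H) for natural log).

H = 1.0080 bits
Perplexity = 2^1.0080 = 2.0111

Interpretation: The model's uncertainty is equivalent to choosing uniformly among 2.0 options.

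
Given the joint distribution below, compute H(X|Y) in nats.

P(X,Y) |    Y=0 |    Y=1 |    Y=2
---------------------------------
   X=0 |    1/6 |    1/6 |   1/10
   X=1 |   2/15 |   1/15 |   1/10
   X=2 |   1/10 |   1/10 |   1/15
1.0628 nats

Using the chain rule: H(X|Y) = H(X,Y) - H(Y)

First, compute H(X,Y) = 2.1480 nats

Marginal P(Y) = (2/5, 1/3, 4/15)
H(Y) = 1.0852 nats

H(X|Y) = H(X,Y) - H(Y) = 2.1480 - 1.0852 = 1.0628 nats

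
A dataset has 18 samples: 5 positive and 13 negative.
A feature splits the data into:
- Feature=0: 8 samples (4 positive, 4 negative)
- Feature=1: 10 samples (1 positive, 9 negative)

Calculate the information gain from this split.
0.1474 bits

Information Gain = H(Y) - H(Y|Feature)

Before split:
P(positive) = 5/18 = 0.2778
H(Y) = 0.8524 bits

After split:
Feature=0: H = 1.0000 bits (weight = 8/18)
Feature=1: H = 0.4690 bits (weight = 10/18)
H(Y|Feature) = (8/18)×1.0000 + (10/18)×0.4690 = 0.7050 bits

Information Gain = 0.8524 - 0.7050 = 0.1474 bits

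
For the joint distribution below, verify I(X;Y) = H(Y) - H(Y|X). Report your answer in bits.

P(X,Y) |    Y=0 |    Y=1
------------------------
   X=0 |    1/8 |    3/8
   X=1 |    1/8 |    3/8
I(X;Y) = 0.0000 bits

Mutual information has multiple equivalent forms:
- I(X;Y) = H(X) - H(X|Y)
- I(X;Y) = H(Y) - H(Y|X)
- I(X;Y) = H(X) + H(Y) - H(X,Y)

Computing all quantities:
H(X) = 1.0000, H(Y) = 0.8113, H(X,Y) = 1.8113
H(X|Y) = 1.0000, H(Y|X) = 0.8113

Verification:
H(X) - H(X|Y) = 1.0000 - 1.0000 = 0.0000
H(Y) - H(Y|X) = 0.8113 - 0.8113 = 0.0000
H(X) + H(Y) - H(X,Y) = 1.0000 + 0.8113 - 1.8113 = 0.0000

All forms give I(X;Y) = 0.0000 bits. ✓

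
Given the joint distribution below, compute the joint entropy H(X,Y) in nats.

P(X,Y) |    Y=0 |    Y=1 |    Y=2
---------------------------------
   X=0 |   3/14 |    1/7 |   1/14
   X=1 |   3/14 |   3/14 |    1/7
1.7348 nats

Joint entropy is H(X,Y) = -Σ_{x,y} p(x,y) log p(x,y).

Summing over all non-zero entries:
H(X,Y) = -[3/14·log_e(3/14) + 1/7·log_e(1/7) + 1/14·log_e(1/14) + 3/14·log_e(3/14) + 3/14·log_e(3/14) + 1/7·log_e(1/7)]
H(X,Y) = 1.7348 nats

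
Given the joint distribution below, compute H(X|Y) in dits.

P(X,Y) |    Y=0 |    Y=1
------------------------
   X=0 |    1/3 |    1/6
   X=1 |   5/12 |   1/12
0.2929 dits

Using the chain rule: H(X|Y) = H(X,Y) - H(Y)

First, compute H(X,Y) = 0.5371 dits

Marginal P(Y) = (3/4, 1/4)
H(Y) = 0.2442 dits

H(X|Y) = H(X,Y) - H(Y) = 0.5371 - 0.2442 = 0.2929 dits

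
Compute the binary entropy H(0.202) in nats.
0.5032 nats

The binary entropy function is:
H(p) = -p log(p) - (1-p) log(1-p)

H(0.202) = -0.202 × log_e(0.202) - 0.798 × log_e(0.798)
H(0.202) = 0.5032 nats

Note: Binary entropy is maximized at p=0.5 (H=1 bit) and minimized at p=0 or p=1 (H=0).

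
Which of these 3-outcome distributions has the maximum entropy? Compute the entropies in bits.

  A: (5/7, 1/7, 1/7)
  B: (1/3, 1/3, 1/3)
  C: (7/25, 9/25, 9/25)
B

For a discrete distribution over n outcomes, entropy is maximized by the uniform distribution.

Computing entropies:
H(A) = 1.1488 bits
H(B) = 1.5850 bits
H(C) = 1.5755 bits

The uniform distribution (where all probabilities equal 1/3) achieves the maximum entropy of log_2(3) = 1.5850 bits.

Distribution B has the highest entropy.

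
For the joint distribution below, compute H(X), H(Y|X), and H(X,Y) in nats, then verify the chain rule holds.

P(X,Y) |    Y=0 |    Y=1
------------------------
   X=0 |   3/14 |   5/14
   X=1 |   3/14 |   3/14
H(X,Y) = 1.3580, H(X) = 0.6829, H(Y|X) = 0.6751 (all in nats)

Chain rule: H(X,Y) = H(X) + H(Y|X)

Left side — joint entropy directly:
H(X,Y) = -Σ p(x,y) log p(x,y) = 1.3580 nats

Right side — compute H(Y|X) from the conditional distributions:
P(X) = (4/7, 3/7), so H(X) = 0.6829 nats
H(Y|X) = Σ_x P(X=x) · H(Y|X=x):
  P(Y|X=0) = (3/8, 5/8), H(Y|X=0) = 0.6616, weight P(X=0) = 4/7
  P(Y|X=1) = (1/2, 1/2), H(Y|X=1) = 0.6931, weight P(X=1) = 3/7
H(Y|X) = 0.6751 nats

H(X) + H(Y|X) = 0.6829 + 0.6751 = 1.3580 nats

Both sides equal 1.3580 nats. ✓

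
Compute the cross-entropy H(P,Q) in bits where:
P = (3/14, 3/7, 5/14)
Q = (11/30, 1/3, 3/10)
1.6098 bits

Cross-entropy: H(P,Q) = -Σ p(x) log q(x)

Alternatively: H(P,Q) = H(P) + D_KL(P||Q)
H(P) = 1.5306 bits
D_KL(P||Q) = 0.0792 bits

H(P,Q) = 1.5306 + 0.0792 = 1.6098 bits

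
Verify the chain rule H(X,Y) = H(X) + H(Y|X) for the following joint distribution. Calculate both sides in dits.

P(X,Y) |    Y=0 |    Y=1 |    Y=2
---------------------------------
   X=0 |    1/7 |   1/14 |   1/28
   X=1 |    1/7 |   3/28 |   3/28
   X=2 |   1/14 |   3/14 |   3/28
H(X,Y) = 0.9120, H(X) = 0.4696, H(Y|X) = 0.4424 (all in dits)

Chain rule: H(X,Y) = H(X) + H(Y|X)

Left side — joint entropy directly:
H(X,Y) = -Σ p(x,y) log p(x,y) = 0.9120 dits

Right side — compute H(Y|X) from the conditional distributions:
P(X) = (1/4, 5/14, 11/28), so H(X) = 0.4696 dits
H(Y|X) = Σ_x P(X=x) · H(Y|X=x):
  P(Y|X=0) = (4/7, 2/7, 1/7), H(Y|X=0) = 0.4151, weight P(X=0) = 1/4
  P(Y|X=1) = (2/5, 3/10, 3/10), H(Y|X=1) = 0.4729, weight P(X=1) = 5/14
  P(Y|X=2) = (2/11, 6/11, 3/11), H(Y|X=2) = 0.4321, weight P(X=2) = 11/28
H(Y|X) = 0.4424 dits

H(X) + H(Y|X) = 0.4696 + 0.4424 = 0.9120 dits

Both sides equal 0.9120 dits. ✓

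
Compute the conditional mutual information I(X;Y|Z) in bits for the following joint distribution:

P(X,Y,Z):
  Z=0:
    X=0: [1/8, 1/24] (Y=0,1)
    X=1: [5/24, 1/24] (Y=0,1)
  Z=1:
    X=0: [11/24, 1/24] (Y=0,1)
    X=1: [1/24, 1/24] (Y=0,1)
0.0580 bits

Conditional mutual information: I(X;Y|Z) = H(X|Z) + H(Y|Z) - H(X,Y|Z)

H(Z) = 0.9799
H(X,Z) = 1.7296 → H(X|Z) = 0.7497
H(Y,Z) = 1.6258 → H(Y|Z) = 0.6459
H(X,Y,Z) = 2.3175 → H(X,Y|Z) = 1.3377

I(X;Y|Z) = 0.7497 + 0.6459 - 1.3377 = 0.0580 bits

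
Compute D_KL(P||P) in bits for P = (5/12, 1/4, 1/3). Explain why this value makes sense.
0.0000 bits

KL divergence satisfies the Gibbs inequality: D_KL(P||Q) ≥ 0 for all distributions P, Q.

D_KL(P||Q) = Σ p(x) log(p(x)/q(x))
Each term is p(x) × log_2(p(x)/p(x)) = p(x) × log_2(1) = 0, so the sum is 0.
D_KL(P||Q) = 0.0000 bits

When P = Q, the KL divergence is exactly 0, as there is no 'divergence' between identical distributions.

This non-negativity is a fundamental property: relative entropy cannot be negative because it measures how different Q is from P.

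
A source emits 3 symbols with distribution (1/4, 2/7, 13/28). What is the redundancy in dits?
0.0165 dits

Redundancy measures how far a source is from maximum entropy:
R = H_max - H(X)

Maximum entropy for 3 symbols: H_max = log_10(3) = 0.4771 dits
Actual entropy: H(X) = 0.4607 dits
Redundancy: R = 0.4771 - 0.4607 = 0.0165 dits

This redundancy represents potential for compression: the source could be compressed by 0.0165 dits per symbol.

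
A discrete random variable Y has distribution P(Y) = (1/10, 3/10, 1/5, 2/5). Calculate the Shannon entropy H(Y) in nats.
1.2799 nats

Shannon entropy is H(X) = -Σ p(x) log p(x).

For P = (1/10, 3/10, 1/5, 2/5):
H = -1/10 × log_e(1/10) -3/10 × log_e(3/10) -1/5 × log_e(1/5) -2/5 × log_e(2/5)
H = 1.2799 nats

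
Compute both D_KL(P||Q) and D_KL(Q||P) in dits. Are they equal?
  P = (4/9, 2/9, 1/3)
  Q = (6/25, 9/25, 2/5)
D_KL(P||Q) = 0.0460, D_KL(Q||P) = 0.0429

KL divergence is not symmetric: D_KL(P||Q) ≠ D_KL(Q||P) in general.

D_KL(P||Q) = 0.0460 dits
D_KL(Q||P) = 0.0429 dits

No, they are not equal!

This asymmetry is why KL divergence is not a true distance metric.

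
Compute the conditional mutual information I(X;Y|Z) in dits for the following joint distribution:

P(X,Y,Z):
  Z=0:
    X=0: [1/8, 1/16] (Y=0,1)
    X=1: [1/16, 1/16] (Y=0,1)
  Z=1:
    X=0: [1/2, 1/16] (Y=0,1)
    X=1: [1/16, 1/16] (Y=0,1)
0.0206 dits

Conditional mutual information: I(X;Y|Z) = H(X|Z) + H(Y|Z) - H(X,Y|Z)

H(Z) = 0.2697
H(X,Z) = 0.5026 → H(X|Z) = 0.2329
H(Y,Z) = 0.5026 → H(Y|Z) = 0.2329
H(X,Y,Z) = 0.7149 → H(X,Y|Z) = 0.4452

I(X;Y|Z) = 0.2329 + 0.2329 - 0.4452 = 0.0206 dits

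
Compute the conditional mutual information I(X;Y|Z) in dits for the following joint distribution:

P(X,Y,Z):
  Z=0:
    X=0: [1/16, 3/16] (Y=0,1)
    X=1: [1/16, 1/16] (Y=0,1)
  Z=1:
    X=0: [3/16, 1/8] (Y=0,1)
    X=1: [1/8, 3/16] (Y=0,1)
0.0104 dits

Conditional mutual information: I(X;Y|Z) = H(X|Z) + H(Y|Z) - H(X,Y|Z)

H(Z) = 0.2873
H(X,Z) = 0.5791 → H(X|Z) = 0.2918
H(Y,Z) = 0.5791 → H(Y|Z) = 0.2918
H(X,Y,Z) = 0.8605 → H(X,Y|Z) = 0.5732

I(X;Y|Z) = 0.2918 + 0.2918 - 0.5732 = 0.0104 dits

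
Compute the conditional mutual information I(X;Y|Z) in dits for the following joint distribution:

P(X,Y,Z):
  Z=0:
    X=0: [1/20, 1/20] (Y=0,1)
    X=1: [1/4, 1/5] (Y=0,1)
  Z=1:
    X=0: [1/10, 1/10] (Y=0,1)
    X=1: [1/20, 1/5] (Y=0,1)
0.0101 dits

Conditional mutual information: I(X;Y|Z) = H(X|Z) + H(Y|Z) - H(X,Y|Z)

H(Z) = 0.2989
H(X,Z) = 0.5464 → H(X|Z) = 0.2475
H(Y,Z) = 0.5878 → H(Y|Z) = 0.2890
H(X,Y,Z) = 0.8253 → H(X,Y|Z) = 0.5264

I(X;Y|Z) = 0.2475 + 0.2890 - 0.5264 = 0.0101 dits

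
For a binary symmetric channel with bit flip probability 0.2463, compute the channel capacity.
0.1946 bits

For a binary symmetric channel (BSC) with error probability p:
Capacity C = 1 - H(p) bits per symbol

where H(p) = -p log₂(p) - (1-p) log₂(1-p) is the binary entropy function.

H(0.2463) = 0.8054 bits
C = 1 - 0.8054 = 0.1946 bits per symbol

This means we can reliably transmit up to 0.1946 bits of information per channel use.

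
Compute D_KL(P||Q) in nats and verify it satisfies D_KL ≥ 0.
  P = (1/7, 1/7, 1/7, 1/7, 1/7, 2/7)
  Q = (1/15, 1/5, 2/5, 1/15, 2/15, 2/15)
0.2502 nats

KL divergence satisfies the Gibbs inequality: D_KL(P||Q) ≥ 0 for all distributions P, Q.

D_KL(P||Q) = Σ p(x) log(p(x)/q(x))
Term by term:
  x=0: 1/7 × log_e[(1/7)/(1/15)] = 0.1089
  x=1: 1/7 × log_e[(1/7)/(1/5)] = -0.0481
  x=2: 1/7 × log_e[(1/7)/(2/5)] = -0.1471
  x=3: 1/7 × log_e[(1/7)/(1/15)] = 0.1089
  x=4: 1/7 × log_e[(1/7)/(2/15)] = 0.0099
  x=5: 2/7 × log_e[(2/7)/(2/15)] = 0.2178
D_KL(P||Q) = 0.2502 nats

D_KL(P||Q) = 0.2502 ≥ 0 ✓

This non-negativity is a fundamental property: relative entropy cannot be negative because it measures how different Q is from P.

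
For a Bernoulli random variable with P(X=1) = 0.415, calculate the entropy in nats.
0.6786 nats

The binary entropy function is:
H(p) = -p log(p) - (1-p) log(1-p)

H(0.415) = -0.415 × log_e(0.415) - 0.585 × log_e(0.585)
H(0.415) = 0.6786 nats

Note: Binary entropy is maximized at p=0.5 (H=1 bit) and minimized at p=0 or p=1 (H=0).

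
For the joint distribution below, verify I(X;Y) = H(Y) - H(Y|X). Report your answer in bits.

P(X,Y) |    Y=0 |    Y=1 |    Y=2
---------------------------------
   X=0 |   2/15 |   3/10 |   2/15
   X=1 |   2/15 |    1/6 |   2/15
I(X;Y) = 0.0150 bits

Mutual information has multiple equivalent forms:
- I(X;Y) = H(X) - H(X|Y)
- I(X;Y) = H(Y) - H(Y|X)
- I(X;Y) = H(X) + H(Y) - H(X,Y)

Computing all quantities:
H(X) = 0.9871, H(Y) = 1.5301, H(X,Y) = 2.5023
H(X|Y) = 0.9721, H(Y|X) = 1.5151

Verification:
H(X) - H(X|Y) = 0.9871 - 0.9721 = 0.0150
H(Y) - H(Y|X) = 1.5301 - 1.5151 = 0.0150
H(X) + H(Y) - H(X,Y) = 0.9871 + 1.5301 - 2.5023 = 0.0150

All forms give I(X;Y) = 0.0150 bits. ✓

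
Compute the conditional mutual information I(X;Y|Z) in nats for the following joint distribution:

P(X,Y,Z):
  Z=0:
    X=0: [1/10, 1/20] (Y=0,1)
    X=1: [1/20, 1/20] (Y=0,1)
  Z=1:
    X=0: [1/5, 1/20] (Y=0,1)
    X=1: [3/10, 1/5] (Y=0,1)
0.0192 nats

Conditional mutual information: I(X;Y|Z) = H(X|Z) + H(Y|Z) - H(X,Y|Z)

H(Z) = 0.5623
H(X,Z) = 1.2080 → H(X|Z) = 0.6456
H(Y,Z) = 1.2080 → H(Y|Z) = 0.6456
H(X,Y,Z) = 1.8344 → H(X,Y|Z) = 1.2720

I(X;Y|Z) = 0.6456 + 0.6456 - 1.2720 = 0.0192 nats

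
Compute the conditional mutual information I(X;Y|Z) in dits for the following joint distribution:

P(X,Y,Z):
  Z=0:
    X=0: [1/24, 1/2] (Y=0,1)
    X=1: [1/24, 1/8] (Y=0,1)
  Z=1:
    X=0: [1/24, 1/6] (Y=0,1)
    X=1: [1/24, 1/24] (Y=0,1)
0.0123 dits

Conditional mutual information: I(X;Y|Z) = H(X|Z) + H(Y|Z) - H(X,Y|Z)

H(Z) = 0.2622
H(X,Z) = 0.5058 → H(X|Z) = 0.2436
H(Y,Z) = 0.4494 → H(Y|Z) = 0.1872
H(X,Y,Z) = 0.6806 → H(X,Y|Z) = 0.4185

I(X;Y|Z) = 0.2436 + 0.1872 - 0.4185 = 0.0123 dits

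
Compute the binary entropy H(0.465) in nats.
0.6907 nats

The binary entropy function is:
H(p) = -p log(p) - (1-p) log(1-p)

H(0.465) = -0.465 × log_e(0.465) - 0.535 × log_e(0.535)
H(0.465) = 0.6907 nats

Note: Binary entropy is maximized at p=0.5 (H=1 bit) and minimized at p=0 or p=1 (H=0).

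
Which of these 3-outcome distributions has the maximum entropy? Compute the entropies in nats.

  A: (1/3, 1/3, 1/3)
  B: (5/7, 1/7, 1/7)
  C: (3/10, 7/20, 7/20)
A

For a discrete distribution over n outcomes, entropy is maximized by the uniform distribution.

Computing entropies:
H(A) = 1.0986 nats
H(B) = 0.7963 nats
H(C) = 1.0961 nats

The uniform distribution (where all probabilities equal 1/3) achieves the maximum entropy of log_e(3) = 1.0986 nats.

Distribution A has the highest entropy.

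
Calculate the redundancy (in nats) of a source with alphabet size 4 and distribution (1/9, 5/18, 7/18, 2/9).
0.0848 nats

Redundancy measures how far a source is from maximum entropy:
R = H_max - H(X)

Maximum entropy for 4 symbols: H_max = log_e(4) = 1.3863 nats
Actual entropy: H(X) = 1.3015 nats
Redundancy: R = 1.3863 - 1.3015 = 0.0848 nats

This redundancy represents potential for compression: the source could be compressed by 0.0848 nats per symbol.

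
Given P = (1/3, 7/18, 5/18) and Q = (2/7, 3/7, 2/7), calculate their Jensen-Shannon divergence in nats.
0.0014 nats

Jensen-Shannon divergence is:
JSD(P||Q) = 0.5 × D_KL(P||M) + 0.5 × D_KL(Q||M)
where M = 0.5 × (P + Q) is the mixture distribution.

M = 0.5 × (1/3, 7/18, 5/18) + 0.5 × (2/7, 3/7, 2/7) = (0.309524, 0.40873, 0.281746)

D_KL(P||M) = 0.0014 nats
D_KL(Q||M) = 0.0014 nats

JSD(P||Q) = 0.5 × 0.0014 + 0.5 × 0.0014 = 0.0014 nats

Unlike KL divergence, JSD is symmetric and bounded: 0 ≤ JSD ≤ log(2).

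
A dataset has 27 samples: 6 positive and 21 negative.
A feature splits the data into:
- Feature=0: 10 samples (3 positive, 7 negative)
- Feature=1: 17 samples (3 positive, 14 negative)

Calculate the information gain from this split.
0.0145 bits

Information Gain = H(Y) - H(Y|Feature)

Before split:
P(positive) = 6/27 = 0.2222
H(Y) = 0.7642 bits

After split:
Feature=0: H = 0.8813 bits (weight = 10/27)
Feature=1: H = 0.6723 bits (weight = 17/27)
H(Y|Feature) = (10/27)×0.8813 + (17/27)×0.6723 = 0.7497 bits

Information Gain = 0.7642 - 0.7497 = 0.0145 bits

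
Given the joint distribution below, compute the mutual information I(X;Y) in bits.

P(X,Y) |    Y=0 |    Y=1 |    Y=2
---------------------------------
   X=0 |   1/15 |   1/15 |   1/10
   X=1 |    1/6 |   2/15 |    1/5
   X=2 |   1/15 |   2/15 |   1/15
0.0341 bits

Mutual information: I(X;Y) = H(X) + H(Y) - H(X,Y)

Marginals:
P(X) = (7/30, 1/2, 4/15), H(X) = 1.4984 bits
P(Y) = (3/10, 1/3, 11/30), H(Y) = 1.5801 bits

Joint entropy: H(X,Y) = 3.0444 bits

I(X;Y) = 1.4984 + 1.5801 - 3.0444 = 0.0341 bits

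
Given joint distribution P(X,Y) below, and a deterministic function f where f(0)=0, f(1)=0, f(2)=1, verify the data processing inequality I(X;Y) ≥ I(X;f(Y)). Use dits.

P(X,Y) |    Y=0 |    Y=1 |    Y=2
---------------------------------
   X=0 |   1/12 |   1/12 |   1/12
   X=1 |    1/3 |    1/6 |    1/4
I(X;Y) = 0.0032, I(X;f(Y)) = 0.0000, inequality holds: 0.0032 ≥ 0.0000

Data Processing Inequality: For any Markov chain X → Y → Z, we have I(X;Y) ≥ I(X;Z).

Here Z = f(Y) is a deterministic function of Y, forming X → Y → Z.

Original I(X;Y) = 0.0032 dits

After applying f:
P(X,Z) where Z=f(Y):
- P(X,Z=0) = P(X,Y=0) + P(X,Y=1)
- P(X,Z=1) = P(X,Y=2)

I(X;Z) = I(X;f(Y)) = 0.0000 dits

Verification: 0.0032 ≥ 0.0000 ✓

Information cannot be created by processing; the function f can only lose information about X.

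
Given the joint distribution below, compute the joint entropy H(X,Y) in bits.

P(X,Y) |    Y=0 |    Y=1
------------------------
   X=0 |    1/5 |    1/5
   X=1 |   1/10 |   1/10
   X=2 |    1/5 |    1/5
2.5219 bits

Joint entropy is H(X,Y) = -Σ_{x,y} p(x,y) log p(x,y).

Summing over all non-zero entries:
H(X,Y) = -[1/5·log_2(1/5) + 1/5·log_2(1/5) + 1/10·log_2(1/10) + 1/10·log_2(1/10) + 1/5·log_2(1/5) + 1/5·log_2(1/5)]
H(X,Y) = 2.5219 bits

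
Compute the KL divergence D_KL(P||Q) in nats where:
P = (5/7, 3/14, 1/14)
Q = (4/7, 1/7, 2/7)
0.1473 nats

KL divergence: D_KL(P||Q) = Σ p(x) log(p(x)/q(x))

Computing term by term:
  x=0: 5/7 × log_e[(5/7)/(4/7)] = 5/7 × 0.2231 = 0.1594
  x=1: 3/14 × log_e[(3/14)/(1/7)] = 3/14 × 0.4055 = 0.0869
  x=2: 1/14 × log_e[(1/14)/(2/7)] = 1/14 × -1.3863 = -0.0990

D_KL(P||Q) = 0.1473 nats

Note: KL divergence is always non-negative and equals 0 iff P = Q.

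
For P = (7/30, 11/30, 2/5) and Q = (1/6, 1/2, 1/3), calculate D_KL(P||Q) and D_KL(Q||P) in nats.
D_KL(P||Q) = 0.0377, D_KL(Q||P) = 0.0382

KL divergence is not symmetric: D_KL(P||Q) ≠ D_KL(Q||P) in general.

D_KL(P||Q) = 0.0377 nats
D_KL(Q||P) = 0.0382 nats

No, they are not equal!

This asymmetry is why KL divergence is not a true distance metric.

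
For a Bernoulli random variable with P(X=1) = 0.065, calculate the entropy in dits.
0.1045 dits

The binary entropy function is:
H(p) = -p log(p) - (1-p) log(1-p)

H(0.065) = -0.065 × log_10(0.065) - 0.935 × log_10(0.935)
H(0.065) = 0.1045 dits

Note: Binary entropy is maximized at p=0.5 (H=1 bit) and minimized at p=0 or p=1 (H=0).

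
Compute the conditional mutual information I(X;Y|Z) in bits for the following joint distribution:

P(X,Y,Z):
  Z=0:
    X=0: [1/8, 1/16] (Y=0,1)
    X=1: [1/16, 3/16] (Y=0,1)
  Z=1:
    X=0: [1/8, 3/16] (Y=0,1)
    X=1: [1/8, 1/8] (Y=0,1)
0.0601 bits

Conditional mutual information: I(X;Y|Z) = H(X|Z) + H(Y|Z) - H(X,Y|Z)

H(Z) = 0.9887
H(X,Z) = 1.9772 → H(X|Z) = 0.9885
H(Y,Z) = 1.9772 → H(Y|Z) = 0.9885
H(X,Y,Z) = 2.9056 → H(X,Y|Z) = 1.9169

I(X;Y|Z) = 0.9885 + 0.9885 - 1.9169 = 0.0601 bits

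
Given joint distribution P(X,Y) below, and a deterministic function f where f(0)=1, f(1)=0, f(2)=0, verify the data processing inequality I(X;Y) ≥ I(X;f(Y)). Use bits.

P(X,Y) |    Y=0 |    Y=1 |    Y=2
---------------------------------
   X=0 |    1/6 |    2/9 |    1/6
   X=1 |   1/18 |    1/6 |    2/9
I(X;Y) = 0.0445, I(X;f(Y)) = 0.0330, inequality holds: 0.0445 ≥ 0.0330

Data Processing Inequality: For any Markov chain X → Y → Z, we have I(X;Y) ≥ I(X;Z).

Here Z = f(Y) is a deterministic function of Y, forming X → Y → Z.

Original I(X;Y) = 0.0445 bits

After applying f:
P(X,Z) where Z=f(Y):
- P(X,Z=0) = P(X,Y=1) + P(X,Y=2)
- P(X,Z=1) = P(X,Y=0)

I(X;Z) = I(X;f(Y)) = 0.0330 bits

Verification: 0.0445 ≥ 0.0330 ✓

Information cannot be created by processing; the function f can only lose information about X.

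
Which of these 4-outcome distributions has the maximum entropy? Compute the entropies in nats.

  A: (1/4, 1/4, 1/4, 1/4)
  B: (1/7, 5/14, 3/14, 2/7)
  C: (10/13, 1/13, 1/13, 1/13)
A

For a discrete distribution over n outcomes, entropy is maximized by the uniform distribution.

Computing entropies:
H(A) = 1.3863 nats
H(B) = 1.3337 nats
H(C) = 0.7937 nats

The uniform distribution (where all probabilities equal 1/4) achieves the maximum entropy of log_e(4) = 1.3863 nats.

Distribution A has the highest entropy.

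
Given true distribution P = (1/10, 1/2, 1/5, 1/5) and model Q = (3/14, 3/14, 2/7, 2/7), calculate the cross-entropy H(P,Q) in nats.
1.4254 nats

Cross-entropy: H(P,Q) = -Σ p(x) log q(x)

Alternatively: H(P,Q) = H(P) + D_KL(P||Q)
H(P) = 1.2206 nats
D_KL(P||Q) = 0.2048 nats

H(P,Q) = 1.2206 + 0.2048 = 1.4254 nats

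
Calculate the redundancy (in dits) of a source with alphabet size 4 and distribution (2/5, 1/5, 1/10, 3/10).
0.0462 dits

Redundancy measures how far a source is from maximum entropy:
R = H_max - H(X)

Maximum entropy for 4 symbols: H_max = log_10(4) = 0.6021 dits
Actual entropy: H(X) = 0.5558 dits
Redundancy: R = 0.6021 - 0.5558 = 0.0462 dits

This redundancy represents potential for compression: the source could be compressed by 0.0462 dits per symbol.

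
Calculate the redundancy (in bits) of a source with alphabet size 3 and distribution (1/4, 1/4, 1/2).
0.0850 bits

Redundancy measures how far a source is from maximum entropy:
R = H_max - H(X)

Maximum entropy for 3 symbols: H_max = log_2(3) = 1.5850 bits
Actual entropy: H(X) = 1.5000 bits
Redundancy: R = 1.5850 - 1.5000 = 0.0850 bits

This redundancy represents potential for compression: the source could be compressed by 0.0850 bits per symbol.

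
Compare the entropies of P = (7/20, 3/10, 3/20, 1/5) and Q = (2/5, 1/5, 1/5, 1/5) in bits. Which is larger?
P

Computing entropies in bits:
H(P) = 1.9261
H(Q) = 1.9219

Distribution P has higher entropy.

Intuition: The distribution closer to uniform (more spread out) has higher entropy.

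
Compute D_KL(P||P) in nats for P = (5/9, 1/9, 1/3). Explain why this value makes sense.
0.0000 nats

KL divergence satisfies the Gibbs inequality: D_KL(P||Q) ≥ 0 for all distributions P, Q.

D_KL(P||Q) = Σ p(x) log(p(x)/q(x))
Each term is p(x) × log_e(p(x)/p(x)) = p(x) × log_e(1) = 0, so the sum is 0.
D_KL(P||Q) = 0.0000 nats

When P = Q, the KL divergence is exactly 0, as there is no 'divergence' between identical distributions.

This non-negativity is a fundamental property: relative entropy cannot be negative because it measures how different Q is from P.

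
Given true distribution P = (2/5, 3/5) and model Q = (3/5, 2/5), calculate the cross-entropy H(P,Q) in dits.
0.3275 dits

Cross-entropy: H(P,Q) = -Σ p(x) log q(x)

Alternatively: H(P,Q) = H(P) + D_KL(P||Q)
H(P) = 0.2923 dits
D_KL(P||Q) = 0.0352 dits

H(P,Q) = 0.2923 + 0.0352 = 0.3275 dits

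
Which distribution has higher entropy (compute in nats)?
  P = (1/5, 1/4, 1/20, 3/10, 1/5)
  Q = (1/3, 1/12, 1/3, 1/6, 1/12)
P

Computing entropies in nats:
H(P) = 1.5013
H(Q) = 1.4452

Distribution P has higher entropy.

Intuition: The distribution closer to uniform (more spread out) has higher entropy.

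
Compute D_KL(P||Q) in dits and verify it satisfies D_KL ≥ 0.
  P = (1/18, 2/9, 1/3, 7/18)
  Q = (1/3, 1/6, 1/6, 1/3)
0.1109 dits

KL divergence satisfies the Gibbs inequality: D_KL(P||Q) ≥ 0 for all distributions P, Q.

D_KL(P||Q) = Σ p(x) log(p(x)/q(x))
Term by term:
  x=0: 1/18 × log_10[(1/18)/(1/3)] = -0.0432
  x=1: 2/9 × log_10[(2/9)/(1/6)] = 0.0278
  x=2: 1/3 × log_10[(1/3)/(1/6)] = 0.1003
  x=3: 7/18 × log_10[(7/18)/(1/3)] = 0.0260
D_KL(P||Q) = 0.1109 dits

D_KL(P||Q) = 0.1109 ≥ 0 ✓

This non-negativity is a fundamental property: relative entropy cannot be negative because it measures how different Q is from P.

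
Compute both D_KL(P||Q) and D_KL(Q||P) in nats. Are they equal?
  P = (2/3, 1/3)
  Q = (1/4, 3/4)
D_KL(P||Q) = 0.3836, D_KL(Q||P) = 0.3630

KL divergence is not symmetric: D_KL(P||Q) ≠ D_KL(Q||P) in general.

D_KL(P||Q) = 0.3836 nats
D_KL(Q||P) = 0.3630 nats

No, they are not equal!

This asymmetry is why KL divergence is not a true distance metric.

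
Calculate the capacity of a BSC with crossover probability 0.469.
0.0028 bits

For a binary symmetric channel (BSC) with error probability p:
Capacity C = 1 - H(p) bits per symbol

where H(p) = -p log₂(p) - (1-p) log₂(1-p) is the binary entropy function.

H(0.469) = 0.9972 bits
C = 1 - 0.9972 = 0.0028 bits per symbol

This means we can reliably transmit up to 0.0028 bits of information per channel use.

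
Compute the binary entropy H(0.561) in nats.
0.6857 nats

The binary entropy function is:
H(p) = -p log(p) - (1-p) log(1-p)

H(0.561) = -0.561 × log_e(0.561) - 0.439 × log_e(0.439)
H(0.561) = 0.6857 nats

Note: Binary entropy is maximized at p=0.5 (H=1 bit) and minimized at p=0 or p=1 (H=0).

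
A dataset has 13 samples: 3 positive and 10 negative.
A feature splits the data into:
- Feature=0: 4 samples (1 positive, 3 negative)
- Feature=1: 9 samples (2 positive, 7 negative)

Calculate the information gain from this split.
0.0007 bits

Information Gain = H(Y) - H(Y|Feature)

Before split:
P(positive) = 3/13 = 0.2308
H(Y) = 0.7793 bits

After split:
Feature=0: H = 0.8113 bits (weight = 4/13)
Feature=1: H = 0.7642 bits (weight = 9/13)
H(Y|Feature) = (4/13)×0.8113 + (9/13)×0.7642 = 0.7787 bits

Information Gain = 0.7793 - 0.7787 = 0.0007 bits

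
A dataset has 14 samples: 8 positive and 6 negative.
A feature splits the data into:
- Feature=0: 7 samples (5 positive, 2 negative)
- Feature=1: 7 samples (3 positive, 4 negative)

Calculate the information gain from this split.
0.0611 bits

Information Gain = H(Y) - H(Y|Feature)

Before split:
P(positive) = 8/14 = 0.5714
H(Y) = 0.9852 bits

After split:
Feature=0: H = 0.8631 bits (weight = 7/14)
Feature=1: H = 0.9852 bits (weight = 7/14)
H(Y|Feature) = (7/14)×0.8631 + (7/14)×0.9852 = 0.9242 bits

Information Gain = 0.9852 - 0.9242 = 0.0611 bits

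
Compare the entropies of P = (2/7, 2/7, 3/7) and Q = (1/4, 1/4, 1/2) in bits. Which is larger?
P

Computing entropies in bits:
H(P) = 1.5567
H(Q) = 1.5000

Distribution P has higher entropy.

Intuition: The distribution closer to uniform (more spread out) has higher entropy.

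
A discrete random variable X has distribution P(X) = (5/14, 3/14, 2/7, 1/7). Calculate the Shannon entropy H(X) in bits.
1.9242 bits

Shannon entropy is H(X) = -Σ p(x) log p(x).

For P = (5/14, 3/14, 2/7, 1/7):
H = -5/14 × log_2(5/14) -3/14 × log_2(3/14) -2/7 × log_2(2/7) -1/7 × log_2(1/7)
H = 1.9242 bits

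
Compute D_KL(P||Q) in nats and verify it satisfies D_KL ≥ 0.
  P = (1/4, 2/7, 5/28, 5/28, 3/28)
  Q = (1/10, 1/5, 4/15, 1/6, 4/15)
0.1740 nats

KL divergence satisfies the Gibbs inequality: D_KL(P||Q) ≥ 0 for all distributions P, Q.

D_KL(P||Q) = Σ p(x) log(p(x)/q(x))
Term by term:
  x=0: 1/4 × log_e[(1/4)/(1/10)] = 0.2291
  x=1: 2/7 × log_e[(2/7)/(1/5)] = 0.1019
  x=2: 5/28 × log_e[(5/28)/(4/15)] = -0.0716
  x=3: 5/28 × log_e[(5/28)/(1/6)] = 0.0123
  x=4: 3/28 × log_e[(3/28)/(4/15)] = -0.0977
D_KL(P||Q) = 0.1740 nats

D_KL(P||Q) = 0.1740 ≥ 0 ✓

This non-negativity is a fundamental property: relative entropy cannot be negative because it measures how different Q is from P.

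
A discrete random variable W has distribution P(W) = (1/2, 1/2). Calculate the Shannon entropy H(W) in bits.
1.0000 bits

Shannon entropy is H(X) = -Σ p(x) log p(x).

For P = (1/2, 1/2):
H = -1/2 × log_2(1/2) -1/2 × log_2(1/2)
H = 1.0000 bits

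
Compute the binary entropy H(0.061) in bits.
0.3314 bits

The binary entropy function is:
H(p) = -p log(p) - (1-p) log(1-p)

H(0.061) = -0.061 × log_2(0.061) - 0.939 × log_2(0.939)
H(0.061) = 0.3314 bits

Note: Binary entropy is maximized at p=0.5 (H=1 bit) and minimized at p=0 or p=1 (H=0).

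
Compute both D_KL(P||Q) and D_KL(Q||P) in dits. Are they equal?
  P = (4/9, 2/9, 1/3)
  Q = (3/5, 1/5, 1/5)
D_KL(P||Q) = 0.0262, D_KL(Q||P) = 0.0247

KL divergence is not symmetric: D_KL(P||Q) ≠ D_KL(Q||P) in general.

D_KL(P||Q) = 0.0262 dits
D_KL(Q||P) = 0.0247 dits

No, they are not equal!

This asymmetry is why KL divergence is not a true distance metric.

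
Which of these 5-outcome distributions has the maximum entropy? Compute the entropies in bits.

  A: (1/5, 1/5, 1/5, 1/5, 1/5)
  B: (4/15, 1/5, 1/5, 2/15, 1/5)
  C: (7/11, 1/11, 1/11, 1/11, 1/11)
A

For a discrete distribution over n outcomes, entropy is maximized by the uniform distribution.

Computing entropies:
H(A) = 2.3219 bits
H(B) = 2.2892 bits
H(C) = 1.6729 bits

The uniform distribution (where all probabilities equal 1/5) achieves the maximum entropy of log_2(5) = 2.3219 bits.

Distribution A has the highest entropy.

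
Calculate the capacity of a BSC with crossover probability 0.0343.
0.7845 bits

For a binary symmetric channel (BSC) with error probability p:
Capacity C = 1 - H(p) bits per symbol

where H(p) = -p log₂(p) - (1-p) log₂(1-p) is the binary entropy function.

H(0.0343) = 0.2155 bits
C = 1 - 0.2155 = 0.7845 bits per symbol

This means we can reliably transmit up to 0.7845 bits of information per channel use.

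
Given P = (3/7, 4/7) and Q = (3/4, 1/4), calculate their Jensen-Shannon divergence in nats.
0.0545 nats

Jensen-Shannon divergence is:
JSD(P||Q) = 0.5 × D_KL(P||M) + 0.5 × D_KL(Q||M)
where M = 0.5 × (P + Q) is the mixture distribution.

M = 0.5 × (3/7, 4/7) + 0.5 × (3/4, 1/4) = (0.589286, 0.410714)

D_KL(P||M) = 0.0522 nats
D_KL(Q||M) = 0.0568 nats

JSD(P||Q) = 0.5 × 0.0522 + 0.5 × 0.0568 = 0.0545 nats

Unlike KL divergence, JSD is symmetric and bounded: 0 ≤ JSD ≤ log(2).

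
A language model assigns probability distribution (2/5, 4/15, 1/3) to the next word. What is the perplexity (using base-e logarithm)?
2.9600

Perplexity is e^H (or exp(H) for natural log).

First, H = -Σ p log p = 1.0852 nats
Perplexity = e^1.0852 = 2.9600

Interpretation: The model's uncertainty is equivalent to choosing uniformly among 3.0 options.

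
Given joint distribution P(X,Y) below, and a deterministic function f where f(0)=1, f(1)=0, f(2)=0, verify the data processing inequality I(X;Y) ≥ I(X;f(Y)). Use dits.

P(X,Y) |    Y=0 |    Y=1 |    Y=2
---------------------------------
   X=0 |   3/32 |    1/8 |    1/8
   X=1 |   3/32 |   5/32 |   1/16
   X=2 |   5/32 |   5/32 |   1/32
I(X;Y) = 0.0188, I(X;f(Y)) = 0.0062, inequality holds: 0.0188 ≥ 0.0062

Data Processing Inequality: For any Markov chain X → Y → Z, we have I(X;Y) ≥ I(X;Z).

Here Z = f(Y) is a deterministic function of Y, forming X → Y → Z.

Original I(X;Y) = 0.0188 dits

After applying f:
P(X,Z) where Z=f(Y):
- P(X,Z=0) = P(X,Y=1) + P(X,Y=2)
- P(X,Z=1) = P(X,Y=0)

I(X;Z) = I(X;f(Y)) = 0.0062 dits

Verification: 0.0188 ≥ 0.0062 ✓

Information cannot be created by processing; the function f can only lose information about X.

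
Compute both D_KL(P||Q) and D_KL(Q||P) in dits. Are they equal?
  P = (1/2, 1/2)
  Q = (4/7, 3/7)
D_KL(P||Q) = 0.0045, D_KL(Q||P) = 0.0044

KL divergence is not symmetric: D_KL(P||Q) ≠ D_KL(Q||P) in general.

D_KL(P||Q) = 0.0045 dits
D_KL(Q||P) = 0.0044 dits

No, they are not equal!

This asymmetry is why KL divergence is not a true distance metric.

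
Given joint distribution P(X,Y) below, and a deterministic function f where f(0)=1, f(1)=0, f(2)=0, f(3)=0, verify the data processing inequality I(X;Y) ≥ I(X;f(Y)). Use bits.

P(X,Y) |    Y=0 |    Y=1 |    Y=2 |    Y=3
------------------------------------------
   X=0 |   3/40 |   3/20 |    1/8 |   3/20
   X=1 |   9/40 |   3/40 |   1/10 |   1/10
I(X;Y) = 0.0843, I(X;f(Y)) = 0.0800, inequality holds: 0.0843 ≥ 0.0800

Data Processing Inequality: For any Markov chain X → Y → Z, we have I(X;Y) ≥ I(X;Z).

Here Z = f(Y) is a deterministic function of Y, forming X → Y → Z.

Original I(X;Y) = 0.0843 bits

After applying f:
P(X,Z) where Z=f(Y):
- P(X,Z=0) = P(X,Y=1) + P(X,Y=2) + P(X,Y=3)
- P(X,Z=1) = P(X,Y=0)

I(X;Z) = I(X;f(Y)) = 0.0800 bits

Verification: 0.0843 ≥ 0.0800 ✓

Information cannot be created by processing; the function f can only lose information about X.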